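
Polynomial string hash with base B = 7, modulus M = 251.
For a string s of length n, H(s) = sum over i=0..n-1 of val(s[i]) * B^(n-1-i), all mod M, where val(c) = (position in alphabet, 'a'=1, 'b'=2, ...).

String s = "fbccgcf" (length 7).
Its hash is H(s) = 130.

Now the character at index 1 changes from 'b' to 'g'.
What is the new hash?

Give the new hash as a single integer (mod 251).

val('b') = 2, val('g') = 7
Position k = 1, exponent = n-1-k = 5
B^5 mod M = 7^5 mod 251 = 241
Delta = (7 - 2) * 241 mod 251 = 201
New hash = (130 + 201) mod 251 = 80

Answer: 80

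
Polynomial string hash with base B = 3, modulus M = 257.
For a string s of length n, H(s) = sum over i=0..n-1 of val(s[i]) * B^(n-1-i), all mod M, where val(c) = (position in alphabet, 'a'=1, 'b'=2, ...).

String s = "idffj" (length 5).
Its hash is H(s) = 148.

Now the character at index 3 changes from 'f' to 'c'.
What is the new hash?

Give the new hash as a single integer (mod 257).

Answer: 139

Derivation:
val('f') = 6, val('c') = 3
Position k = 3, exponent = n-1-k = 1
B^1 mod M = 3^1 mod 257 = 3
Delta = (3 - 6) * 3 mod 257 = 248
New hash = (148 + 248) mod 257 = 139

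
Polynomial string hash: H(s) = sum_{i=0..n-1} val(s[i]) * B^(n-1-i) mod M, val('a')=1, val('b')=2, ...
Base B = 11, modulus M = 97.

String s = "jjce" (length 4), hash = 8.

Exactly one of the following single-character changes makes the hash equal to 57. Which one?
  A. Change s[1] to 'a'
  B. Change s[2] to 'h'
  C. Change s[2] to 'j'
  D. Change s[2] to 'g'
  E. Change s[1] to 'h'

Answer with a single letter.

Option A: s[1]='j'->'a', delta=(1-10)*11^2 mod 97 = 75, hash=8+75 mod 97 = 83
Option B: s[2]='c'->'h', delta=(8-3)*11^1 mod 97 = 55, hash=8+55 mod 97 = 63
Option C: s[2]='c'->'j', delta=(10-3)*11^1 mod 97 = 77, hash=8+77 mod 97 = 85
Option D: s[2]='c'->'g', delta=(7-3)*11^1 mod 97 = 44, hash=8+44 mod 97 = 52
Option E: s[1]='j'->'h', delta=(8-10)*11^2 mod 97 = 49, hash=8+49 mod 97 = 57 <-- target

Answer: E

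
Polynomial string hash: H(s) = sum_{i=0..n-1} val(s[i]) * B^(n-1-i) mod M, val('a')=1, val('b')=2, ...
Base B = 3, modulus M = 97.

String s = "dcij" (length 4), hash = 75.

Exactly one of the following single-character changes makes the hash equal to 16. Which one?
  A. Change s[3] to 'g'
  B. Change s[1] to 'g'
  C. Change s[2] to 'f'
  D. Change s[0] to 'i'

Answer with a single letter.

Option A: s[3]='j'->'g', delta=(7-10)*3^0 mod 97 = 94, hash=75+94 mod 97 = 72
Option B: s[1]='c'->'g', delta=(7-3)*3^2 mod 97 = 36, hash=75+36 mod 97 = 14
Option C: s[2]='i'->'f', delta=(6-9)*3^1 mod 97 = 88, hash=75+88 mod 97 = 66
Option D: s[0]='d'->'i', delta=(9-4)*3^3 mod 97 = 38, hash=75+38 mod 97 = 16 <-- target

Answer: D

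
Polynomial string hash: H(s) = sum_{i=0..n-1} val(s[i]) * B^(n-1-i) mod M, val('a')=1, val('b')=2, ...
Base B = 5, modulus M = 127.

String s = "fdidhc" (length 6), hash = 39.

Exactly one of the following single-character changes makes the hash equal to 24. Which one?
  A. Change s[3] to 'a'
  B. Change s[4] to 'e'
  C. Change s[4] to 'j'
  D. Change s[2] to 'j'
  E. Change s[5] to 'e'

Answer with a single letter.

Option A: s[3]='d'->'a', delta=(1-4)*5^2 mod 127 = 52, hash=39+52 mod 127 = 91
Option B: s[4]='h'->'e', delta=(5-8)*5^1 mod 127 = 112, hash=39+112 mod 127 = 24 <-- target
Option C: s[4]='h'->'j', delta=(10-8)*5^1 mod 127 = 10, hash=39+10 mod 127 = 49
Option D: s[2]='i'->'j', delta=(10-9)*5^3 mod 127 = 125, hash=39+125 mod 127 = 37
Option E: s[5]='c'->'e', delta=(5-3)*5^0 mod 127 = 2, hash=39+2 mod 127 = 41

Answer: B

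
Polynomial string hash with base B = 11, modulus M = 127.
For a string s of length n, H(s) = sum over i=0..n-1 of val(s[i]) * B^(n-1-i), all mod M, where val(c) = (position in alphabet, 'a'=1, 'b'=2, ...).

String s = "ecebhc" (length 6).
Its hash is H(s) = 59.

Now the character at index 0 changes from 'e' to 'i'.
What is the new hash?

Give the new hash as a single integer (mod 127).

val('e') = 5, val('i') = 9
Position k = 0, exponent = n-1-k = 5
B^5 mod M = 11^5 mod 127 = 15
Delta = (9 - 5) * 15 mod 127 = 60
New hash = (59 + 60) mod 127 = 119

Answer: 119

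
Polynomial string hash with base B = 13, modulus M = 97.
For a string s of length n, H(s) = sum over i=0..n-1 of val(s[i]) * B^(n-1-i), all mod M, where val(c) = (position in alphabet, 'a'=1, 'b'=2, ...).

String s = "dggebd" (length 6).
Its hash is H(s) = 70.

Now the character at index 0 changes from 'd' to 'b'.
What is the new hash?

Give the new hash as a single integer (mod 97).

val('d') = 4, val('b') = 2
Position k = 0, exponent = n-1-k = 5
B^5 mod M = 13^5 mod 97 = 74
Delta = (2 - 4) * 74 mod 97 = 46
New hash = (70 + 46) mod 97 = 19

Answer: 19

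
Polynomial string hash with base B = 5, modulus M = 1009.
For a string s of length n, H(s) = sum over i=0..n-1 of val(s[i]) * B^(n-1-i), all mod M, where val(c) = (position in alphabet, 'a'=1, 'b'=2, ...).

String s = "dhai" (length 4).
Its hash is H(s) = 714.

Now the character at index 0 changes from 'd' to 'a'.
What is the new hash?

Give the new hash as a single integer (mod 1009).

val('d') = 4, val('a') = 1
Position k = 0, exponent = n-1-k = 3
B^3 mod M = 5^3 mod 1009 = 125
Delta = (1 - 4) * 125 mod 1009 = 634
New hash = (714 + 634) mod 1009 = 339

Answer: 339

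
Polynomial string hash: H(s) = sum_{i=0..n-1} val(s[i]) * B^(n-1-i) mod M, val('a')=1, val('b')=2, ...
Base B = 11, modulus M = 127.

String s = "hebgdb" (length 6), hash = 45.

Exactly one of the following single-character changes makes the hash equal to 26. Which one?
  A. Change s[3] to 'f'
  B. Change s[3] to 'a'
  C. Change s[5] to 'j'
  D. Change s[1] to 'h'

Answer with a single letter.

Answer: D

Derivation:
Option A: s[3]='g'->'f', delta=(6-7)*11^2 mod 127 = 6, hash=45+6 mod 127 = 51
Option B: s[3]='g'->'a', delta=(1-7)*11^2 mod 127 = 36, hash=45+36 mod 127 = 81
Option C: s[5]='b'->'j', delta=(10-2)*11^0 mod 127 = 8, hash=45+8 mod 127 = 53
Option D: s[1]='e'->'h', delta=(8-5)*11^4 mod 127 = 108, hash=45+108 mod 127 = 26 <-- target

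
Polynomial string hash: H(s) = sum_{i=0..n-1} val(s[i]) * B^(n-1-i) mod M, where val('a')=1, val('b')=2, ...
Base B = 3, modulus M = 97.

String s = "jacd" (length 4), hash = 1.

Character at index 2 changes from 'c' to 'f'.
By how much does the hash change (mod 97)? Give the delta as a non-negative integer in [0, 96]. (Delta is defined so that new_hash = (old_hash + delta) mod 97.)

Delta formula: (val(new) - val(old)) * B^(n-1-k) mod M
  val('f') - val('c') = 6 - 3 = 3
  B^(n-1-k) = 3^1 mod 97 = 3
  Delta = 3 * 3 mod 97 = 9

Answer: 9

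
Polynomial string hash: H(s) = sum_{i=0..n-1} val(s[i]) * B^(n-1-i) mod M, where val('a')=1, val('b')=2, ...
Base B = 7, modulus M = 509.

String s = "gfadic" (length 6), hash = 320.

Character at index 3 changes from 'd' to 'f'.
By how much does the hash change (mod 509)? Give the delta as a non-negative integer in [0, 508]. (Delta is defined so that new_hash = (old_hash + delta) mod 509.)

Delta formula: (val(new) - val(old)) * B^(n-1-k) mod M
  val('f') - val('d') = 6 - 4 = 2
  B^(n-1-k) = 7^2 mod 509 = 49
  Delta = 2 * 49 mod 509 = 98

Answer: 98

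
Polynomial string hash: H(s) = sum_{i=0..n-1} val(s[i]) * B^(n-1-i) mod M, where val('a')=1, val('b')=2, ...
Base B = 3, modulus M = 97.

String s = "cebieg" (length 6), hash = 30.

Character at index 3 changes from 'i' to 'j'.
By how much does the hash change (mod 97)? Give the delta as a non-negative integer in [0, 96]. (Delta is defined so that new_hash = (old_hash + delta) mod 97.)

Delta formula: (val(new) - val(old)) * B^(n-1-k) mod M
  val('j') - val('i') = 10 - 9 = 1
  B^(n-1-k) = 3^2 mod 97 = 9
  Delta = 1 * 9 mod 97 = 9

Answer: 9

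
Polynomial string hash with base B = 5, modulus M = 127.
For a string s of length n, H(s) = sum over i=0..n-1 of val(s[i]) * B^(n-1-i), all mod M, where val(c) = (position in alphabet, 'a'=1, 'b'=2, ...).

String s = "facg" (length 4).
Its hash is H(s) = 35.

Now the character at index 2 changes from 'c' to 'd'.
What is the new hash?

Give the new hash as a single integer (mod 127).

Answer: 40

Derivation:
val('c') = 3, val('d') = 4
Position k = 2, exponent = n-1-k = 1
B^1 mod M = 5^1 mod 127 = 5
Delta = (4 - 3) * 5 mod 127 = 5
New hash = (35 + 5) mod 127 = 40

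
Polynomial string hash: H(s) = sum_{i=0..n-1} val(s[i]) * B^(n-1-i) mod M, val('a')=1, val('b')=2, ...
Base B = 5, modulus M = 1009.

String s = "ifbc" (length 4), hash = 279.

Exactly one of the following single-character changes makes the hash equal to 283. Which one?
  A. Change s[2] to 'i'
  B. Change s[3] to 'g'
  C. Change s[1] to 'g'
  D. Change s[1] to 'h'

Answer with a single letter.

Option A: s[2]='b'->'i', delta=(9-2)*5^1 mod 1009 = 35, hash=279+35 mod 1009 = 314
Option B: s[3]='c'->'g', delta=(7-3)*5^0 mod 1009 = 4, hash=279+4 mod 1009 = 283 <-- target
Option C: s[1]='f'->'g', delta=(7-6)*5^2 mod 1009 = 25, hash=279+25 mod 1009 = 304
Option D: s[1]='f'->'h', delta=(8-6)*5^2 mod 1009 = 50, hash=279+50 mod 1009 = 329

Answer: B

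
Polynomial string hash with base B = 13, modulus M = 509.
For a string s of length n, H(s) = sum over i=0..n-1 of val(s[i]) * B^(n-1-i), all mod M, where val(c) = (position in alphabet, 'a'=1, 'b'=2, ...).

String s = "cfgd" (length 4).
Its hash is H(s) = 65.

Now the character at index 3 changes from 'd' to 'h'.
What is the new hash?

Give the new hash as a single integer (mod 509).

Answer: 69

Derivation:
val('d') = 4, val('h') = 8
Position k = 3, exponent = n-1-k = 0
B^0 mod M = 13^0 mod 509 = 1
Delta = (8 - 4) * 1 mod 509 = 4
New hash = (65 + 4) mod 509 = 69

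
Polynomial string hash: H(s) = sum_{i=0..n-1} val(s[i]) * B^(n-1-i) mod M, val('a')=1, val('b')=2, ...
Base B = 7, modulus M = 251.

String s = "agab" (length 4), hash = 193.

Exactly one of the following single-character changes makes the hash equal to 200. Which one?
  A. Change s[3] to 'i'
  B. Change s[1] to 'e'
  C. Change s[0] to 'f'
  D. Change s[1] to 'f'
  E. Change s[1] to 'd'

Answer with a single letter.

Answer: A

Derivation:
Option A: s[3]='b'->'i', delta=(9-2)*7^0 mod 251 = 7, hash=193+7 mod 251 = 200 <-- target
Option B: s[1]='g'->'e', delta=(5-7)*7^2 mod 251 = 153, hash=193+153 mod 251 = 95
Option C: s[0]='a'->'f', delta=(6-1)*7^3 mod 251 = 209, hash=193+209 mod 251 = 151
Option D: s[1]='g'->'f', delta=(6-7)*7^2 mod 251 = 202, hash=193+202 mod 251 = 144
Option E: s[1]='g'->'d', delta=(4-7)*7^2 mod 251 = 104, hash=193+104 mod 251 = 46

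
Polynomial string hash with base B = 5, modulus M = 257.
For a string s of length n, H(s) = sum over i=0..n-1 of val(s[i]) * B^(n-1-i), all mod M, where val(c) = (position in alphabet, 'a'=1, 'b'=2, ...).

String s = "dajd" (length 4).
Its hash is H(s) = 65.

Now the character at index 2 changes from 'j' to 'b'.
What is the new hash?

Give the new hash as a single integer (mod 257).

Answer: 25

Derivation:
val('j') = 10, val('b') = 2
Position k = 2, exponent = n-1-k = 1
B^1 mod M = 5^1 mod 257 = 5
Delta = (2 - 10) * 5 mod 257 = 217
New hash = (65 + 217) mod 257 = 25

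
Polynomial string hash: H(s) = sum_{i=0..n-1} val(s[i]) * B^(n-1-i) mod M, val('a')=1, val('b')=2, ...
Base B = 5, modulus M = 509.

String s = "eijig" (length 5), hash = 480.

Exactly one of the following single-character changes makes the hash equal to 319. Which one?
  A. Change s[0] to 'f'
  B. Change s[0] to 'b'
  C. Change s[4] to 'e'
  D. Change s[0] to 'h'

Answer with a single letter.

Answer: D

Derivation:
Option A: s[0]='e'->'f', delta=(6-5)*5^4 mod 509 = 116, hash=480+116 mod 509 = 87
Option B: s[0]='e'->'b', delta=(2-5)*5^4 mod 509 = 161, hash=480+161 mod 509 = 132
Option C: s[4]='g'->'e', delta=(5-7)*5^0 mod 509 = 507, hash=480+507 mod 509 = 478
Option D: s[0]='e'->'h', delta=(8-5)*5^4 mod 509 = 348, hash=480+348 mod 509 = 319 <-- target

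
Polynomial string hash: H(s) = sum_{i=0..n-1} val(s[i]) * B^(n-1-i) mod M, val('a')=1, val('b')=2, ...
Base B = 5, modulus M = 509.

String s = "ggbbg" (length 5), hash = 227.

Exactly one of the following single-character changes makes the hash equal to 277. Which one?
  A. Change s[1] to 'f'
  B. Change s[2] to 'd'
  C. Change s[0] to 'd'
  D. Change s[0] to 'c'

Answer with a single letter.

Option A: s[1]='g'->'f', delta=(6-7)*5^3 mod 509 = 384, hash=227+384 mod 509 = 102
Option B: s[2]='b'->'d', delta=(4-2)*5^2 mod 509 = 50, hash=227+50 mod 509 = 277 <-- target
Option C: s[0]='g'->'d', delta=(4-7)*5^4 mod 509 = 161, hash=227+161 mod 509 = 388
Option D: s[0]='g'->'c', delta=(3-7)*5^4 mod 509 = 45, hash=227+45 mod 509 = 272

Answer: B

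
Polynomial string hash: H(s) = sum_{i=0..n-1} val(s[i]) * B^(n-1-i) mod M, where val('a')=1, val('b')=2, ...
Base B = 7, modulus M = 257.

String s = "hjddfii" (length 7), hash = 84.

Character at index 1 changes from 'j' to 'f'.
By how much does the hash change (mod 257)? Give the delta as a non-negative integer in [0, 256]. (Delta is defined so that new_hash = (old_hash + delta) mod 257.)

Delta formula: (val(new) - val(old)) * B^(n-1-k) mod M
  val('f') - val('j') = 6 - 10 = -4
  B^(n-1-k) = 7^5 mod 257 = 102
  Delta = -4 * 102 mod 257 = 106

Answer: 106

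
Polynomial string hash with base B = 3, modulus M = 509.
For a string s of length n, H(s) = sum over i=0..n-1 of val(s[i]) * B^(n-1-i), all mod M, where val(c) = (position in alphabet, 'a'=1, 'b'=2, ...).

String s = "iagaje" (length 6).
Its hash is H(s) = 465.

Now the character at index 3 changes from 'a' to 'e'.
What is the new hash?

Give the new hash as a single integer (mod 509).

Answer: 501

Derivation:
val('a') = 1, val('e') = 5
Position k = 3, exponent = n-1-k = 2
B^2 mod M = 3^2 mod 509 = 9
Delta = (5 - 1) * 9 mod 509 = 36
New hash = (465 + 36) mod 509 = 501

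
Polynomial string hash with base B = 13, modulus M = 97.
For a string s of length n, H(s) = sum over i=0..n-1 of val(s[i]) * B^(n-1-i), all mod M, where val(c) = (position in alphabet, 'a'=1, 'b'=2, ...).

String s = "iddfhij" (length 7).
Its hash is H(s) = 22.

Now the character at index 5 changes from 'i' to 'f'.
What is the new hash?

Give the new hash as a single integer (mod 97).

val('i') = 9, val('f') = 6
Position k = 5, exponent = n-1-k = 1
B^1 mod M = 13^1 mod 97 = 13
Delta = (6 - 9) * 13 mod 97 = 58
New hash = (22 + 58) mod 97 = 80

Answer: 80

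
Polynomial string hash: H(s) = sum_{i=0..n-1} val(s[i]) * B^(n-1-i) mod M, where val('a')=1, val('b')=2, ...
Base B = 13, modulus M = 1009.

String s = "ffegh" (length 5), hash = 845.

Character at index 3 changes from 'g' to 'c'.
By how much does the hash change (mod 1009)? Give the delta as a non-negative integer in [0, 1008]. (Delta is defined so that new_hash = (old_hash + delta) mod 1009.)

Delta formula: (val(new) - val(old)) * B^(n-1-k) mod M
  val('c') - val('g') = 3 - 7 = -4
  B^(n-1-k) = 13^1 mod 1009 = 13
  Delta = -4 * 13 mod 1009 = 957

Answer: 957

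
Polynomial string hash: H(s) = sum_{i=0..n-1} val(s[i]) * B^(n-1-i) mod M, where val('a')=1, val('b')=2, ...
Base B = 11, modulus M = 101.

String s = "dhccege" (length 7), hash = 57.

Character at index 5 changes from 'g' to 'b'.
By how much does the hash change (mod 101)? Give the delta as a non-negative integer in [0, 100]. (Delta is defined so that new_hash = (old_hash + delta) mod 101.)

Delta formula: (val(new) - val(old)) * B^(n-1-k) mod M
  val('b') - val('g') = 2 - 7 = -5
  B^(n-1-k) = 11^1 mod 101 = 11
  Delta = -5 * 11 mod 101 = 46

Answer: 46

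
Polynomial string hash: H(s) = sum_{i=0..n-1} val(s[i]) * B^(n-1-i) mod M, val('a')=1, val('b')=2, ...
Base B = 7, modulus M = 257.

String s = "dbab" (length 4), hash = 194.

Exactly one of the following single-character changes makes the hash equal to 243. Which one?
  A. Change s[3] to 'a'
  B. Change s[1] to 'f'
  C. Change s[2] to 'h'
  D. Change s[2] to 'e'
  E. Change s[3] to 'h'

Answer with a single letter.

Option A: s[3]='b'->'a', delta=(1-2)*7^0 mod 257 = 256, hash=194+256 mod 257 = 193
Option B: s[1]='b'->'f', delta=(6-2)*7^2 mod 257 = 196, hash=194+196 mod 257 = 133
Option C: s[2]='a'->'h', delta=(8-1)*7^1 mod 257 = 49, hash=194+49 mod 257 = 243 <-- target
Option D: s[2]='a'->'e', delta=(5-1)*7^1 mod 257 = 28, hash=194+28 mod 257 = 222
Option E: s[3]='b'->'h', delta=(8-2)*7^0 mod 257 = 6, hash=194+6 mod 257 = 200

Answer: C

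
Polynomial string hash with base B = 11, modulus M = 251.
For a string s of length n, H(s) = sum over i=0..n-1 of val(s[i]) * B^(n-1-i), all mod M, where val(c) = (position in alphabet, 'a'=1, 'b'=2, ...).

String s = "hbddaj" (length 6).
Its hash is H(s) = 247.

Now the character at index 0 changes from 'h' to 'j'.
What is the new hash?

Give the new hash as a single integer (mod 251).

val('h') = 8, val('j') = 10
Position k = 0, exponent = n-1-k = 5
B^5 mod M = 11^5 mod 251 = 160
Delta = (10 - 8) * 160 mod 251 = 69
New hash = (247 + 69) mod 251 = 65

Answer: 65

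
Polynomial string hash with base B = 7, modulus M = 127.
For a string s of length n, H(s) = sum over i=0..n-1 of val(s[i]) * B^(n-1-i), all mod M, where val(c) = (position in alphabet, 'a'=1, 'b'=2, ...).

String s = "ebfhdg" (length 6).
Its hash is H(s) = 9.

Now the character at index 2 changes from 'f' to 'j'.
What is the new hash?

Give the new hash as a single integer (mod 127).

Answer: 111

Derivation:
val('f') = 6, val('j') = 10
Position k = 2, exponent = n-1-k = 3
B^3 mod M = 7^3 mod 127 = 89
Delta = (10 - 6) * 89 mod 127 = 102
New hash = (9 + 102) mod 127 = 111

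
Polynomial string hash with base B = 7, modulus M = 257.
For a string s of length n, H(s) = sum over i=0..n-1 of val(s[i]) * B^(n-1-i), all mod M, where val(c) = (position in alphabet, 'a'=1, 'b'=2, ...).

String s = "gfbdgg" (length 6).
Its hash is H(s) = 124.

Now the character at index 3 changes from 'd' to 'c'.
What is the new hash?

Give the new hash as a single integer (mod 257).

Answer: 75

Derivation:
val('d') = 4, val('c') = 3
Position k = 3, exponent = n-1-k = 2
B^2 mod M = 7^2 mod 257 = 49
Delta = (3 - 4) * 49 mod 257 = 208
New hash = (124 + 208) mod 257 = 75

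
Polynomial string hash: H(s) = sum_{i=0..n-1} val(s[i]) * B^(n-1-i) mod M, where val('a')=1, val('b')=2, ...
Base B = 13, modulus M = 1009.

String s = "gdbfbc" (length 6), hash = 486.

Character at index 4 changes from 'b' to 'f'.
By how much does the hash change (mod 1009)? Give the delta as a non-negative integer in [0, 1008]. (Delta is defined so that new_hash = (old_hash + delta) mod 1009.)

Delta formula: (val(new) - val(old)) * B^(n-1-k) mod M
  val('f') - val('b') = 6 - 2 = 4
  B^(n-1-k) = 13^1 mod 1009 = 13
  Delta = 4 * 13 mod 1009 = 52

Answer: 52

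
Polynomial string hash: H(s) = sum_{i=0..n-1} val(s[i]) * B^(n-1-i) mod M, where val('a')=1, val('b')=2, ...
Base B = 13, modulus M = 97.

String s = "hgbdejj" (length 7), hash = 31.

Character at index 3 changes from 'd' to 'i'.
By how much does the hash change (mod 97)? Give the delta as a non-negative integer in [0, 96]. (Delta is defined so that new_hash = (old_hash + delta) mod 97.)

Answer: 24

Derivation:
Delta formula: (val(new) - val(old)) * B^(n-1-k) mod M
  val('i') - val('d') = 9 - 4 = 5
  B^(n-1-k) = 13^3 mod 97 = 63
  Delta = 5 * 63 mod 97 = 24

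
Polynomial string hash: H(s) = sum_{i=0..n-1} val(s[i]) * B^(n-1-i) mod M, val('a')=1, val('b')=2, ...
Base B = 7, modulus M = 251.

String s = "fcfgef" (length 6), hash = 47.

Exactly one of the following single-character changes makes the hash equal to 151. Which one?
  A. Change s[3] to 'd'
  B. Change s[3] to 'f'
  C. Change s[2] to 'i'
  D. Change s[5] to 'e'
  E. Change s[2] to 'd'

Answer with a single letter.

Answer: A

Derivation:
Option A: s[3]='g'->'d', delta=(4-7)*7^2 mod 251 = 104, hash=47+104 mod 251 = 151 <-- target
Option B: s[3]='g'->'f', delta=(6-7)*7^2 mod 251 = 202, hash=47+202 mod 251 = 249
Option C: s[2]='f'->'i', delta=(9-6)*7^3 mod 251 = 25, hash=47+25 mod 251 = 72
Option D: s[5]='f'->'e', delta=(5-6)*7^0 mod 251 = 250, hash=47+250 mod 251 = 46
Option E: s[2]='f'->'d', delta=(4-6)*7^3 mod 251 = 67, hash=47+67 mod 251 = 114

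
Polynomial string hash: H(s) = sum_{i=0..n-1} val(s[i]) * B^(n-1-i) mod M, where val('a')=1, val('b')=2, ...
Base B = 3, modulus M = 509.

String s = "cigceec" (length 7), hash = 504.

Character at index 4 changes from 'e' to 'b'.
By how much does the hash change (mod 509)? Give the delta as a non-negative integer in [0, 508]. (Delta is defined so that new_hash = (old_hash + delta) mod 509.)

Answer: 482

Derivation:
Delta formula: (val(new) - val(old)) * B^(n-1-k) mod M
  val('b') - val('e') = 2 - 5 = -3
  B^(n-1-k) = 3^2 mod 509 = 9
  Delta = -3 * 9 mod 509 = 482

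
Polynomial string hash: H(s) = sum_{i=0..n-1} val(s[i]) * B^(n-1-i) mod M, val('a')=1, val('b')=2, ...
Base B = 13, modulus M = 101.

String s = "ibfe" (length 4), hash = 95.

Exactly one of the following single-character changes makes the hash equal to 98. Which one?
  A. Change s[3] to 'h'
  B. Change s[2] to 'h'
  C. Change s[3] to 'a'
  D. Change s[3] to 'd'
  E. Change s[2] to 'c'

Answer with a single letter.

Answer: A

Derivation:
Option A: s[3]='e'->'h', delta=(8-5)*13^0 mod 101 = 3, hash=95+3 mod 101 = 98 <-- target
Option B: s[2]='f'->'h', delta=(8-6)*13^1 mod 101 = 26, hash=95+26 mod 101 = 20
Option C: s[3]='e'->'a', delta=(1-5)*13^0 mod 101 = 97, hash=95+97 mod 101 = 91
Option D: s[3]='e'->'d', delta=(4-5)*13^0 mod 101 = 100, hash=95+100 mod 101 = 94
Option E: s[2]='f'->'c', delta=(3-6)*13^1 mod 101 = 62, hash=95+62 mod 101 = 56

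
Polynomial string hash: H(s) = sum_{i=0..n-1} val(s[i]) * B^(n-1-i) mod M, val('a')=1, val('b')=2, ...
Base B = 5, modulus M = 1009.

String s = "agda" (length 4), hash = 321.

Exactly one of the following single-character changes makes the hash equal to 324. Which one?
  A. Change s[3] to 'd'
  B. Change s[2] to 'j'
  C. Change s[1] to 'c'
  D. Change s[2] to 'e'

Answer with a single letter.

Answer: A

Derivation:
Option A: s[3]='a'->'d', delta=(4-1)*5^0 mod 1009 = 3, hash=321+3 mod 1009 = 324 <-- target
Option B: s[2]='d'->'j', delta=(10-4)*5^1 mod 1009 = 30, hash=321+30 mod 1009 = 351
Option C: s[1]='g'->'c', delta=(3-7)*5^2 mod 1009 = 909, hash=321+909 mod 1009 = 221
Option D: s[2]='d'->'e', delta=(5-4)*5^1 mod 1009 = 5, hash=321+5 mod 1009 = 326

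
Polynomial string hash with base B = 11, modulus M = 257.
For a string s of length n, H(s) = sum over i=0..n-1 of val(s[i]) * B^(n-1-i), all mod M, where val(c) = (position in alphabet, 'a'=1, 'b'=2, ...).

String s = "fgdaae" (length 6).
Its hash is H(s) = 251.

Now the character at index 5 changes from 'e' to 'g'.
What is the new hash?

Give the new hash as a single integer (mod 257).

val('e') = 5, val('g') = 7
Position k = 5, exponent = n-1-k = 0
B^0 mod M = 11^0 mod 257 = 1
Delta = (7 - 5) * 1 mod 257 = 2
New hash = (251 + 2) mod 257 = 253

Answer: 253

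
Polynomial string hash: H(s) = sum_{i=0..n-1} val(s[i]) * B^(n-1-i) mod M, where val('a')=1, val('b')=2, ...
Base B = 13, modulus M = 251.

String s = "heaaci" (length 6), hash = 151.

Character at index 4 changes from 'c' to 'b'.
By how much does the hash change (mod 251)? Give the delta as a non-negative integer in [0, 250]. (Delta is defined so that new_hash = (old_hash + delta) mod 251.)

Answer: 238

Derivation:
Delta formula: (val(new) - val(old)) * B^(n-1-k) mod M
  val('b') - val('c') = 2 - 3 = -1
  B^(n-1-k) = 13^1 mod 251 = 13
  Delta = -1 * 13 mod 251 = 238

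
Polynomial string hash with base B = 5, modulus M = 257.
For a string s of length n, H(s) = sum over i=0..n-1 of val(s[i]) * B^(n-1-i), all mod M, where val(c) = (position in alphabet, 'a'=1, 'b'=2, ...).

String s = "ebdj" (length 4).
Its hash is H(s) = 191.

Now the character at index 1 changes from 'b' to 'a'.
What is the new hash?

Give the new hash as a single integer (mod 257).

Answer: 166

Derivation:
val('b') = 2, val('a') = 1
Position k = 1, exponent = n-1-k = 2
B^2 mod M = 5^2 mod 257 = 25
Delta = (1 - 2) * 25 mod 257 = 232
New hash = (191 + 232) mod 257 = 166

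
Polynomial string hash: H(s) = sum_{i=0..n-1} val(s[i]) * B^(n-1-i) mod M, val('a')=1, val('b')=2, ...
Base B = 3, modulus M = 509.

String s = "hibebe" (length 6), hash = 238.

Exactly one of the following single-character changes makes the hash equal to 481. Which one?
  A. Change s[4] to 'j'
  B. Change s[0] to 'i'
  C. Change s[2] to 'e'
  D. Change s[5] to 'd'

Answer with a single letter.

Option A: s[4]='b'->'j', delta=(10-2)*3^1 mod 509 = 24, hash=238+24 mod 509 = 262
Option B: s[0]='h'->'i', delta=(9-8)*3^5 mod 509 = 243, hash=238+243 mod 509 = 481 <-- target
Option C: s[2]='b'->'e', delta=(5-2)*3^3 mod 509 = 81, hash=238+81 mod 509 = 319
Option D: s[5]='e'->'d', delta=(4-5)*3^0 mod 509 = 508, hash=238+508 mod 509 = 237

Answer: B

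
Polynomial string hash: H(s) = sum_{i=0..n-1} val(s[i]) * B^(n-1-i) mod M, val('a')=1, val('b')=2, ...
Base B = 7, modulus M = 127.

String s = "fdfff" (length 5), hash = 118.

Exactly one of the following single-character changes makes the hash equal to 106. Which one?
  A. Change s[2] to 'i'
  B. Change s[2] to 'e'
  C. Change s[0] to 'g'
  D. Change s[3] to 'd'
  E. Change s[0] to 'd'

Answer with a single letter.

Option A: s[2]='f'->'i', delta=(9-6)*7^2 mod 127 = 20, hash=118+20 mod 127 = 11
Option B: s[2]='f'->'e', delta=(5-6)*7^2 mod 127 = 78, hash=118+78 mod 127 = 69
Option C: s[0]='f'->'g', delta=(7-6)*7^4 mod 127 = 115, hash=118+115 mod 127 = 106 <-- target
Option D: s[3]='f'->'d', delta=(4-6)*7^1 mod 127 = 113, hash=118+113 mod 127 = 104
Option E: s[0]='f'->'d', delta=(4-6)*7^4 mod 127 = 24, hash=118+24 mod 127 = 15

Answer: C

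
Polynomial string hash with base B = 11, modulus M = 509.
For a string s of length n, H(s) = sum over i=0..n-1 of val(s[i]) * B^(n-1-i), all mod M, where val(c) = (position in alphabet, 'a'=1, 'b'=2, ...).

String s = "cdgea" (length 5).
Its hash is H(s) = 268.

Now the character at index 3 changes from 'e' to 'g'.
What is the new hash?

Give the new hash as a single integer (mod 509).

val('e') = 5, val('g') = 7
Position k = 3, exponent = n-1-k = 1
B^1 mod M = 11^1 mod 509 = 11
Delta = (7 - 5) * 11 mod 509 = 22
New hash = (268 + 22) mod 509 = 290

Answer: 290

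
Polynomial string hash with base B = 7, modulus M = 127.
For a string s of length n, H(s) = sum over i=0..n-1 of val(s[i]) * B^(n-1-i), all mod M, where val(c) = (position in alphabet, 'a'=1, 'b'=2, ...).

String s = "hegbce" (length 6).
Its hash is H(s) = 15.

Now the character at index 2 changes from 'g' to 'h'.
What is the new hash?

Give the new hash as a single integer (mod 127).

val('g') = 7, val('h') = 8
Position k = 2, exponent = n-1-k = 3
B^3 mod M = 7^3 mod 127 = 89
Delta = (8 - 7) * 89 mod 127 = 89
New hash = (15 + 89) mod 127 = 104

Answer: 104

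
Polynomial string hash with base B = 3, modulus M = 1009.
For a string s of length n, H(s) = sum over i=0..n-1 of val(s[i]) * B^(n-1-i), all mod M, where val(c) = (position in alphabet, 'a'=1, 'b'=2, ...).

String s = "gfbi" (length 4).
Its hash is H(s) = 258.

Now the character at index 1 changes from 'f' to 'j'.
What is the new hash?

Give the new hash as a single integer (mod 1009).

Answer: 294

Derivation:
val('f') = 6, val('j') = 10
Position k = 1, exponent = n-1-k = 2
B^2 mod M = 3^2 mod 1009 = 9
Delta = (10 - 6) * 9 mod 1009 = 36
New hash = (258 + 36) mod 1009 = 294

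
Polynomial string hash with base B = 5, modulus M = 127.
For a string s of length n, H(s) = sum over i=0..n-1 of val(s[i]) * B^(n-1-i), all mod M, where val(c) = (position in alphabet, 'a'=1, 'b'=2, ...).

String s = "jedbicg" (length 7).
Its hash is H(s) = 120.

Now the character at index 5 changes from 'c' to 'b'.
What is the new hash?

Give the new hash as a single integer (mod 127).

Answer: 115

Derivation:
val('c') = 3, val('b') = 2
Position k = 5, exponent = n-1-k = 1
B^1 mod M = 5^1 mod 127 = 5
Delta = (2 - 3) * 5 mod 127 = 122
New hash = (120 + 122) mod 127 = 115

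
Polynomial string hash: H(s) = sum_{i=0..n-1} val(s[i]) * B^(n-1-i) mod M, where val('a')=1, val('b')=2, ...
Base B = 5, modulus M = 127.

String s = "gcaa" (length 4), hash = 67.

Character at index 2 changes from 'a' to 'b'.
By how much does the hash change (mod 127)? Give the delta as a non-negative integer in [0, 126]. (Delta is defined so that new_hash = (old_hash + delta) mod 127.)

Delta formula: (val(new) - val(old)) * B^(n-1-k) mod M
  val('b') - val('a') = 2 - 1 = 1
  B^(n-1-k) = 5^1 mod 127 = 5
  Delta = 1 * 5 mod 127 = 5

Answer: 5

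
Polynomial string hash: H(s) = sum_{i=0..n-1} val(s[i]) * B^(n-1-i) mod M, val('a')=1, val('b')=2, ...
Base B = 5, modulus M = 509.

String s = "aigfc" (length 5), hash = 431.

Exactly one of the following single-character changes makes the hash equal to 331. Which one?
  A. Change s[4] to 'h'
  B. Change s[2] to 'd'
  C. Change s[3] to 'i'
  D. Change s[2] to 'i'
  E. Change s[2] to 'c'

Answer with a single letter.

Answer: E

Derivation:
Option A: s[4]='c'->'h', delta=(8-3)*5^0 mod 509 = 5, hash=431+5 mod 509 = 436
Option B: s[2]='g'->'d', delta=(4-7)*5^2 mod 509 = 434, hash=431+434 mod 509 = 356
Option C: s[3]='f'->'i', delta=(9-6)*5^1 mod 509 = 15, hash=431+15 mod 509 = 446
Option D: s[2]='g'->'i', delta=(9-7)*5^2 mod 509 = 50, hash=431+50 mod 509 = 481
Option E: s[2]='g'->'c', delta=(3-7)*5^2 mod 509 = 409, hash=431+409 mod 509 = 331 <-- target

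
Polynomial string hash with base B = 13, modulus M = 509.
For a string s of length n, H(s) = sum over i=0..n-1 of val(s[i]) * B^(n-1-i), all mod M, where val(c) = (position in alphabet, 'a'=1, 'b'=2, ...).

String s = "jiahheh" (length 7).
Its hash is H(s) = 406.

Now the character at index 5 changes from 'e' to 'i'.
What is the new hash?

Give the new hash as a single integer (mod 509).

Answer: 458

Derivation:
val('e') = 5, val('i') = 9
Position k = 5, exponent = n-1-k = 1
B^1 mod M = 13^1 mod 509 = 13
Delta = (9 - 5) * 13 mod 509 = 52
New hash = (406 + 52) mod 509 = 458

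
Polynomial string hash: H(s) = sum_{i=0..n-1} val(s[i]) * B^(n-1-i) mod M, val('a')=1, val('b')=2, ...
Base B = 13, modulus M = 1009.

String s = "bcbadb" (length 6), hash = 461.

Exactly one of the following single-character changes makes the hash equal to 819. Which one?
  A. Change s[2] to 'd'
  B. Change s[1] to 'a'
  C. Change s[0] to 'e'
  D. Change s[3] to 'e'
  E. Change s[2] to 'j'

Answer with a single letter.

Option A: s[2]='b'->'d', delta=(4-2)*13^3 mod 1009 = 358, hash=461+358 mod 1009 = 819 <-- target
Option B: s[1]='c'->'a', delta=(1-3)*13^4 mod 1009 = 391, hash=461+391 mod 1009 = 852
Option C: s[0]='b'->'e', delta=(5-2)*13^5 mod 1009 = 952, hash=461+952 mod 1009 = 404
Option D: s[3]='a'->'e', delta=(5-1)*13^2 mod 1009 = 676, hash=461+676 mod 1009 = 128
Option E: s[2]='b'->'j', delta=(10-2)*13^3 mod 1009 = 423, hash=461+423 mod 1009 = 884

Answer: A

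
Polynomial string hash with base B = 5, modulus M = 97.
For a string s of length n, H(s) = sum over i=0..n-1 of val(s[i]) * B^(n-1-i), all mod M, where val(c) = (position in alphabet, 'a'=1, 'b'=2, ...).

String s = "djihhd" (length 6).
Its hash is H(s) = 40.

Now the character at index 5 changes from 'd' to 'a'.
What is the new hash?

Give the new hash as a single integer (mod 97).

val('d') = 4, val('a') = 1
Position k = 5, exponent = n-1-k = 0
B^0 mod M = 5^0 mod 97 = 1
Delta = (1 - 4) * 1 mod 97 = 94
New hash = (40 + 94) mod 97 = 37

Answer: 37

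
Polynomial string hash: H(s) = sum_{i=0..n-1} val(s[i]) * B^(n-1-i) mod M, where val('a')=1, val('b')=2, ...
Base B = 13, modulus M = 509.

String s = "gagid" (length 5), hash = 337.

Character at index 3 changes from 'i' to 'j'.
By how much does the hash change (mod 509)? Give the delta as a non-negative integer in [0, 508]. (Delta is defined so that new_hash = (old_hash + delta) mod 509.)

Answer: 13

Derivation:
Delta formula: (val(new) - val(old)) * B^(n-1-k) mod M
  val('j') - val('i') = 10 - 9 = 1
  B^(n-1-k) = 13^1 mod 509 = 13
  Delta = 1 * 13 mod 509 = 13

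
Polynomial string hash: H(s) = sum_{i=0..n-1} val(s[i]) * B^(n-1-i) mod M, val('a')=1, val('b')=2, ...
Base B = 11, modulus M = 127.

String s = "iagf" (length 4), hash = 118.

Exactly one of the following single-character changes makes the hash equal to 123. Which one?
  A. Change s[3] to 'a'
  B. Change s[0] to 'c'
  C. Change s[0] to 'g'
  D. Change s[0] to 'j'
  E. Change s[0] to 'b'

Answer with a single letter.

Answer: C

Derivation:
Option A: s[3]='f'->'a', delta=(1-6)*11^0 mod 127 = 122, hash=118+122 mod 127 = 113
Option B: s[0]='i'->'c', delta=(3-9)*11^3 mod 127 = 15, hash=118+15 mod 127 = 6
Option C: s[0]='i'->'g', delta=(7-9)*11^3 mod 127 = 5, hash=118+5 mod 127 = 123 <-- target
Option D: s[0]='i'->'j', delta=(10-9)*11^3 mod 127 = 61, hash=118+61 mod 127 = 52
Option E: s[0]='i'->'b', delta=(2-9)*11^3 mod 127 = 81, hash=118+81 mod 127 = 72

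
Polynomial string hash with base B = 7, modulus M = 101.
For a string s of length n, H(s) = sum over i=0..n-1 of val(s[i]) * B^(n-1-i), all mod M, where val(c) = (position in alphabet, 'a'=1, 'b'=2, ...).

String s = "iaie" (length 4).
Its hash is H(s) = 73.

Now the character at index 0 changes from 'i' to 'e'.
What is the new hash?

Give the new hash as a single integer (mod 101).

val('i') = 9, val('e') = 5
Position k = 0, exponent = n-1-k = 3
B^3 mod M = 7^3 mod 101 = 40
Delta = (5 - 9) * 40 mod 101 = 42
New hash = (73 + 42) mod 101 = 14

Answer: 14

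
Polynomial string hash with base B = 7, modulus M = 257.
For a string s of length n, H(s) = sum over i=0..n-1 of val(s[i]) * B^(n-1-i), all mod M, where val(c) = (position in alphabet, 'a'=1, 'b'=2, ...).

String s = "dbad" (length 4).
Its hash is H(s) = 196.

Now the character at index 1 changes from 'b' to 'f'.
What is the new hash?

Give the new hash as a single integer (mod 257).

val('b') = 2, val('f') = 6
Position k = 1, exponent = n-1-k = 2
B^2 mod M = 7^2 mod 257 = 49
Delta = (6 - 2) * 49 mod 257 = 196
New hash = (196 + 196) mod 257 = 135

Answer: 135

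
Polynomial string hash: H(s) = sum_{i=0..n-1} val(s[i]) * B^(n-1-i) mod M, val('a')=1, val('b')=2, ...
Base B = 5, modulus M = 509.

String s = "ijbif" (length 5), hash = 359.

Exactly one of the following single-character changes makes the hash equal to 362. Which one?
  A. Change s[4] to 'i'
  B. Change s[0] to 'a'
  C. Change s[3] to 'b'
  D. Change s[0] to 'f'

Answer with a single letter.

Answer: A

Derivation:
Option A: s[4]='f'->'i', delta=(9-6)*5^0 mod 509 = 3, hash=359+3 mod 509 = 362 <-- target
Option B: s[0]='i'->'a', delta=(1-9)*5^4 mod 509 = 90, hash=359+90 mod 509 = 449
Option C: s[3]='i'->'b', delta=(2-9)*5^1 mod 509 = 474, hash=359+474 mod 509 = 324
Option D: s[0]='i'->'f', delta=(6-9)*5^4 mod 509 = 161, hash=359+161 mod 509 = 11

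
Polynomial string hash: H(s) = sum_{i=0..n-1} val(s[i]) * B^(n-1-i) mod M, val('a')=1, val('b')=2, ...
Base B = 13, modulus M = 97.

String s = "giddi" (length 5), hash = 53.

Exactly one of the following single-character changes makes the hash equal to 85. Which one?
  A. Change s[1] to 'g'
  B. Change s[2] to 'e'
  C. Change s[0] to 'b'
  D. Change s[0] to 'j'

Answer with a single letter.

Answer: D

Derivation:
Option A: s[1]='i'->'g', delta=(7-9)*13^3 mod 97 = 68, hash=53+68 mod 97 = 24
Option B: s[2]='d'->'e', delta=(5-4)*13^2 mod 97 = 72, hash=53+72 mod 97 = 28
Option C: s[0]='g'->'b', delta=(2-7)*13^4 mod 97 = 76, hash=53+76 mod 97 = 32
Option D: s[0]='g'->'j', delta=(10-7)*13^4 mod 97 = 32, hash=53+32 mod 97 = 85 <-- target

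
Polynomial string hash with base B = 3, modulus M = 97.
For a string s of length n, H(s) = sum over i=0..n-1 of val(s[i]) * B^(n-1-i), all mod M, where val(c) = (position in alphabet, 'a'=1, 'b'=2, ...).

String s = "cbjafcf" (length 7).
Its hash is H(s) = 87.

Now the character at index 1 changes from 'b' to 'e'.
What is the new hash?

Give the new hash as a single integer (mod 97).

val('b') = 2, val('e') = 5
Position k = 1, exponent = n-1-k = 5
B^5 mod M = 3^5 mod 97 = 49
Delta = (5 - 2) * 49 mod 97 = 50
New hash = (87 + 50) mod 97 = 40

Answer: 40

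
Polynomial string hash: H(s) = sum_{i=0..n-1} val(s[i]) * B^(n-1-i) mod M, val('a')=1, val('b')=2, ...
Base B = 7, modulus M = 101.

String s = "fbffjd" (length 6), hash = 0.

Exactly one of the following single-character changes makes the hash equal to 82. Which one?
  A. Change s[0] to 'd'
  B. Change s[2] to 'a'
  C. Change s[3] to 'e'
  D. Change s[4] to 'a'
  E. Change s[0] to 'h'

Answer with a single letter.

Answer: E

Derivation:
Option A: s[0]='f'->'d', delta=(4-6)*7^5 mod 101 = 19, hash=0+19 mod 101 = 19
Option B: s[2]='f'->'a', delta=(1-6)*7^3 mod 101 = 2, hash=0+2 mod 101 = 2
Option C: s[3]='f'->'e', delta=(5-6)*7^2 mod 101 = 52, hash=0+52 mod 101 = 52
Option D: s[4]='j'->'a', delta=(1-10)*7^1 mod 101 = 38, hash=0+38 mod 101 = 38
Option E: s[0]='f'->'h', delta=(8-6)*7^5 mod 101 = 82, hash=0+82 mod 101 = 82 <-- target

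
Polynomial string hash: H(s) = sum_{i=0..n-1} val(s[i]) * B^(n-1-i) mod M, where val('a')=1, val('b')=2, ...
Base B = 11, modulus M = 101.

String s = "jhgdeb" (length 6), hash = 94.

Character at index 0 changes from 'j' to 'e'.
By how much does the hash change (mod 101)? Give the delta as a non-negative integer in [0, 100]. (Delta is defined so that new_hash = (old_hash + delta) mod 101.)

Answer: 18

Derivation:
Delta formula: (val(new) - val(old)) * B^(n-1-k) mod M
  val('e') - val('j') = 5 - 10 = -5
  B^(n-1-k) = 11^5 mod 101 = 57
  Delta = -5 * 57 mod 101 = 18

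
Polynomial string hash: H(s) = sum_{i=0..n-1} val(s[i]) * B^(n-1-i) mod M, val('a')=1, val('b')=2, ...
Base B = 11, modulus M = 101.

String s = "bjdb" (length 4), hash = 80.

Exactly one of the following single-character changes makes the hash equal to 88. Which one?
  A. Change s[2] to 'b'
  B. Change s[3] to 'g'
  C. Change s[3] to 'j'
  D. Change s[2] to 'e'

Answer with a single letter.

Option A: s[2]='d'->'b', delta=(2-4)*11^1 mod 101 = 79, hash=80+79 mod 101 = 58
Option B: s[3]='b'->'g', delta=(7-2)*11^0 mod 101 = 5, hash=80+5 mod 101 = 85
Option C: s[3]='b'->'j', delta=(10-2)*11^0 mod 101 = 8, hash=80+8 mod 101 = 88 <-- target
Option D: s[2]='d'->'e', delta=(5-4)*11^1 mod 101 = 11, hash=80+11 mod 101 = 91

Answer: C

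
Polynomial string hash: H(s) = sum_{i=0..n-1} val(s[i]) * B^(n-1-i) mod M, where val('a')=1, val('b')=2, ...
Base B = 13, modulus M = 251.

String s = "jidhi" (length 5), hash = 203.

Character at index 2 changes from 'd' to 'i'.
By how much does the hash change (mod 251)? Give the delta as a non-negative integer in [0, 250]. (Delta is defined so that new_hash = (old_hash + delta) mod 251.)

Delta formula: (val(new) - val(old)) * B^(n-1-k) mod M
  val('i') - val('d') = 9 - 4 = 5
  B^(n-1-k) = 13^2 mod 251 = 169
  Delta = 5 * 169 mod 251 = 92

Answer: 92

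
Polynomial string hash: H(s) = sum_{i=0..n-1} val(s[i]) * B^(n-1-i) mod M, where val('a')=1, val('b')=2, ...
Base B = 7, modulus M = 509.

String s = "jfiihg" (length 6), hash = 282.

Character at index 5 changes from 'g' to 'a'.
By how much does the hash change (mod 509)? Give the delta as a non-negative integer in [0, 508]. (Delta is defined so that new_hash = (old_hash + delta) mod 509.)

Answer: 503

Derivation:
Delta formula: (val(new) - val(old)) * B^(n-1-k) mod M
  val('a') - val('g') = 1 - 7 = -6
  B^(n-1-k) = 7^0 mod 509 = 1
  Delta = -6 * 1 mod 509 = 503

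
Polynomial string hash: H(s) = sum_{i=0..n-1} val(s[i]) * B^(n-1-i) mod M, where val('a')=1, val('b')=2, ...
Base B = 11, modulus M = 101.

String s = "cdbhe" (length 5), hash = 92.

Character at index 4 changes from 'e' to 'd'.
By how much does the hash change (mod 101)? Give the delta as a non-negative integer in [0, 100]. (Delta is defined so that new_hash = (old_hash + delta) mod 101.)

Delta formula: (val(new) - val(old)) * B^(n-1-k) mod M
  val('d') - val('e') = 4 - 5 = -1
  B^(n-1-k) = 11^0 mod 101 = 1
  Delta = -1 * 1 mod 101 = 100

Answer: 100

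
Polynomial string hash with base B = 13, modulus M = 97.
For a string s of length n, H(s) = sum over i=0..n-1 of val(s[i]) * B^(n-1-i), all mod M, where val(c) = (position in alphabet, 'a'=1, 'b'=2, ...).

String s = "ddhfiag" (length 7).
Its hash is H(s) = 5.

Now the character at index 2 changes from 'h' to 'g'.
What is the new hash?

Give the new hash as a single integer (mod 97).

val('h') = 8, val('g') = 7
Position k = 2, exponent = n-1-k = 4
B^4 mod M = 13^4 mod 97 = 43
Delta = (7 - 8) * 43 mod 97 = 54
New hash = (5 + 54) mod 97 = 59

Answer: 59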